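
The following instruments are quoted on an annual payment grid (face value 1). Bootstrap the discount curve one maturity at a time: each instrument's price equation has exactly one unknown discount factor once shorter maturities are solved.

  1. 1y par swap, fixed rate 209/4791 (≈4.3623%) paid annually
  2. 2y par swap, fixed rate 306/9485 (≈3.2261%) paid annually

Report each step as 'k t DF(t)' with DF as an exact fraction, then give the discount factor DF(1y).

1 1 4791/5000
2 2 2347/2500
DF(1y) = 4791/5000 ≈ 0.958200

step 1 [1y] swap r/1=209/4791: DF=(1 − 209/4791·(0))/(1+209/4791) = 4791/5000 ≈ 0.958200
step 2 [2y] swap r/1=306/9485: DF=(1 − 306/9485·(0.958200))/(1+306/9485) = 2347/2500 ≈ 0.938800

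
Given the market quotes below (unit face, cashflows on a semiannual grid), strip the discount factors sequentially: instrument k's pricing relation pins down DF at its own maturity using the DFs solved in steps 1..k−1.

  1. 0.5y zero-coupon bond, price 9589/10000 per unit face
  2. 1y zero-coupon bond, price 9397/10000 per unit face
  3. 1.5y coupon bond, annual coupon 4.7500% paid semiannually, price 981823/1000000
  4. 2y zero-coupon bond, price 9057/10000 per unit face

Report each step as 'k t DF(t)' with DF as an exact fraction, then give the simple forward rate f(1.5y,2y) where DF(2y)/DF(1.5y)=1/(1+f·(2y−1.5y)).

step 1 [0.5y] zero: DF = P = 9589/10000 ≈ 0.958900
step 2 [1y] zero: DF = P = 9397/10000 ≈ 0.939700
step 3 [1.5y] bond c/2=19/800: DF=(981823/1000000 − 19/800·(0.958900+0.939700))/(1+19/800) = 183/200 ≈ 0.915000
step 4 [2y] zero: DF = P = 9057/10000 ≈ 0.905700

1 1/2 9589/10000
2 1 9397/10000
3 3/2 183/200
4 2 9057/10000
f(1.5y,2y) = ((183/200)/(9057/10000) − 1)/(1/2) = 62/3019 ≈ 2.0537%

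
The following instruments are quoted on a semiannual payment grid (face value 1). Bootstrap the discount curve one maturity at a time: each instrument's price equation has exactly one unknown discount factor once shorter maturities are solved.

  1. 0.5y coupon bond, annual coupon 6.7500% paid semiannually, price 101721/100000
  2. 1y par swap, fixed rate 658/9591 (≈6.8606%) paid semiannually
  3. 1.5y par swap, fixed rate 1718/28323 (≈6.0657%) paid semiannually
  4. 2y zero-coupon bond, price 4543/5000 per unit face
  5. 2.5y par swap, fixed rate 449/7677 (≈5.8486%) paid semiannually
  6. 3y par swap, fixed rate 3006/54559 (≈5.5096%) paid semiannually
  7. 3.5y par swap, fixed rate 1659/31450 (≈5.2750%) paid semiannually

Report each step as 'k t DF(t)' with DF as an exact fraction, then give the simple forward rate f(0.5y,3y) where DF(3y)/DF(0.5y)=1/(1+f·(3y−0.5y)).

1 1/2 123/125
2 1 4671/5000
3 3/2 9141/10000
4 2 4543/5000
5 5/2 8653/10000
6 3 8497/10000
7 7/2 8341/10000
f(0.5y,3y) = ((123/125)/(8497/10000) − 1)/(5/2) = 2686/42485 ≈ 6.3222%

step 1 [0.5y] bond c/2=27/800: DF=(101721/100000 − 27/800·(0))/(1+27/800) = 123/125 ≈ 0.984000
step 2 [1y] swap r/2=329/9591: DF=(1 − 329/9591·(0.984000))/(1+329/9591) = 4671/5000 ≈ 0.934200
step 3 [1.5y] swap r/2=859/28323: DF=(1 − 859/28323·(0.984000+0.934200))/(1+859/28323) = 9141/10000 ≈ 0.914100
step 4 [2y] zero: DF = P = 4543/5000 ≈ 0.908600
step 5 [2.5y] swap r/2=449/15354: DF=(1 − 449/15354·(0.984000+0.934200+0.914100+0.908600))/(1+449/15354) = 8653/10000 ≈ 0.865300
step 6 [3y] swap r/2=1503/54559: DF=(1 − 1503/54559·(0.984000+0.934200+0.914100+0.908600+0.865300))/(1+1503/54559) = 8497/10000 ≈ 0.849700
step 7 [3.5y] swap r/2=1659/62900: DF=(1 − 1659/62900·(0.984000+0.934200+0.914100+0.908600+0.865300+0.849700))/(1+1659/62900) = 8341/10000 ≈ 0.834100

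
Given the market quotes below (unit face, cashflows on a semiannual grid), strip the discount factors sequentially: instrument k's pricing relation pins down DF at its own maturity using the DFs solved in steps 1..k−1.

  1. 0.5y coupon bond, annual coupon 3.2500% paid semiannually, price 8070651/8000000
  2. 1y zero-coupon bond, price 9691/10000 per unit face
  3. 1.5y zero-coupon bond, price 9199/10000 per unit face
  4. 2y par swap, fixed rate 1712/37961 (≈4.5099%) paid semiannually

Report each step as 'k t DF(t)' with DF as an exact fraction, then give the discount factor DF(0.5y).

step 1 [0.5y] bond c/2=13/800: DF=(8070651/8000000 − 13/800·(0))/(1+13/800) = 9927/10000 ≈ 0.992700
step 2 [1y] zero: DF = P = 9691/10000 ≈ 0.969100
step 3 [1.5y] zero: DF = P = 9199/10000 ≈ 0.919900
step 4 [2y] swap r/2=856/37961: DF=(1 − 856/37961·(0.992700+0.969100+0.919900))/(1+856/37961) = 1143/1250 ≈ 0.914400

1 1/2 9927/10000
2 1 9691/10000
3 3/2 9199/10000
4 2 1143/1250
DF(0.5y) = 9927/10000 ≈ 0.992700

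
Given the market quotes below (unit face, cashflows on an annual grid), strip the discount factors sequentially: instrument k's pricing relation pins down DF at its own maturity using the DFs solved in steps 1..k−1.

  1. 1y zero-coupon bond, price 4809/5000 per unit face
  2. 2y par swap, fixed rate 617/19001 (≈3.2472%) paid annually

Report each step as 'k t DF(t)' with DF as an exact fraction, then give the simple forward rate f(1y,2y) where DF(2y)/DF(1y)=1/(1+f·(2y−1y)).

1 1 4809/5000
2 2 9383/10000
f(1y,2y) = ((4809/5000)/(9383/10000) − 1)/(1) = 235/9383 ≈ 2.5045%

step 1 [1y] zero: DF = P = 4809/5000 ≈ 0.961800
step 2 [2y] swap r/1=617/19001: DF=(1 − 617/19001·(0.961800))/(1+617/19001) = 9383/10000 ≈ 0.938300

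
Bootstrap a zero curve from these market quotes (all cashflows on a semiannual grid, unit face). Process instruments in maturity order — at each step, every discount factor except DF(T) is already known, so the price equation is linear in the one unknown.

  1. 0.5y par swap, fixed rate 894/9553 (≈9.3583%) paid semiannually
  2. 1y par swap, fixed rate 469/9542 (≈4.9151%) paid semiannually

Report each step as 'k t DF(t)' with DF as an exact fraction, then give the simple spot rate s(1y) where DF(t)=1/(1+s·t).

1 1/2 9553/10000
2 1 9531/10000
s(1y) = (1/(9531/10000) − 1)/(1) = 469/9531 ≈ 4.9208%

step 1 [0.5y] swap r/2=447/9553: DF=(1 − 447/9553·(0))/(1+447/9553) = 9553/10000 ≈ 0.955300
step 2 [1y] swap r/2=469/19084: DF=(1 − 469/19084·(0.955300))/(1+469/19084) = 9531/10000 ≈ 0.953100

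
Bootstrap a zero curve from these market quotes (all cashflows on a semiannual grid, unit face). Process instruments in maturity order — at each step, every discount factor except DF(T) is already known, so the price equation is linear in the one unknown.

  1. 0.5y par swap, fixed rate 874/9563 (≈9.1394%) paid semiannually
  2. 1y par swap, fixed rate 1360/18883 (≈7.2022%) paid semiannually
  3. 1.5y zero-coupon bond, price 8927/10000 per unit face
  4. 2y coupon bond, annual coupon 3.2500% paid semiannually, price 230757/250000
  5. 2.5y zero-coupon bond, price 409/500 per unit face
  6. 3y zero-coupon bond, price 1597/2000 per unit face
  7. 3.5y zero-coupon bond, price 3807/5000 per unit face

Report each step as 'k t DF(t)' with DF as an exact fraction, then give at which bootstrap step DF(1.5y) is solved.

step 1 [0.5y] swap r/2=437/9563: DF=(1 − 437/9563·(0))/(1+437/9563) = 9563/10000 ≈ 0.956300
step 2 [1y] swap r/2=680/18883: DF=(1 − 680/18883·(0.956300))/(1+680/18883) = 233/250 ≈ 0.932000
step 3 [1.5y] zero: DF = P = 8927/10000 ≈ 0.892700
step 4 [2y] bond c/2=13/800: DF=(230757/250000 − 13/800·(0.956300+0.932000+0.892700))/(1+13/800) = 4319/5000 ≈ 0.863800
step 5 [2.5y] zero: DF = P = 409/500 ≈ 0.818000
step 6 [3y] zero: DF = P = 1597/2000 ≈ 0.798500
step 7 [3.5y] zero: DF = P = 3807/5000 ≈ 0.761400

1 1/2 9563/10000
2 1 233/250
3 3/2 8927/10000
4 2 4319/5000
5 5/2 409/500
6 3 1597/2000
7 7/2 3807/5000
DF(1.5y) is solved at step 3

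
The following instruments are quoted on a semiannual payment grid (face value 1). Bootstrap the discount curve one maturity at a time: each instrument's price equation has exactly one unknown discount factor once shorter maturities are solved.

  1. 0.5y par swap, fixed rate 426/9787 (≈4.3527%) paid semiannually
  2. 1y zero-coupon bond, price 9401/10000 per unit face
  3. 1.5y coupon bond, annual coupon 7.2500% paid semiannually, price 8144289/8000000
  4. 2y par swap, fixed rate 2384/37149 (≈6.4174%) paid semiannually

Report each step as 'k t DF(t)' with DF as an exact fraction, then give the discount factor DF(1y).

1 1/2 9787/10000
2 1 9401/10000
3 3/2 9153/10000
4 2 1101/1250
DF(1y) = 9401/10000 ≈ 0.940100

step 1 [0.5y] swap r/2=213/9787: DF=(1 − 213/9787·(0))/(1+213/9787) = 9787/10000 ≈ 0.978700
step 2 [1y] zero: DF = P = 9401/10000 ≈ 0.940100
step 3 [1.5y] bond c/2=29/800: DF=(8144289/8000000 − 29/800·(0.978700+0.940100))/(1+29/800) = 9153/10000 ≈ 0.915300
step 4 [2y] swap r/2=1192/37149: DF=(1 − 1192/37149·(0.978700+0.940100+0.915300))/(1+1192/37149) = 1101/1250 ≈ 0.880800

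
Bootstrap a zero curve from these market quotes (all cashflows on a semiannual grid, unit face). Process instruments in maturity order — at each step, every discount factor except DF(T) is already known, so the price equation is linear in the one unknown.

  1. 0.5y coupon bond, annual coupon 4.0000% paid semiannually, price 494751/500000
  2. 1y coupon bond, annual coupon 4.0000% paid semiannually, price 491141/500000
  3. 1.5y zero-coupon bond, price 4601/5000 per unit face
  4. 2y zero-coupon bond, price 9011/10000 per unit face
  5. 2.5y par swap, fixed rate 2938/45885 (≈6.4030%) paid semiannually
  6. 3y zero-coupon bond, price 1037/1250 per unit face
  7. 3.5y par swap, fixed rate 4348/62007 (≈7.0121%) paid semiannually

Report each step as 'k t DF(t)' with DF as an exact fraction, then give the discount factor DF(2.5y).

step 1 [0.5y] bond c/2=1/50: DF=(494751/500000 − 1/50·(0))/(1+1/50) = 9701/10000 ≈ 0.970100
step 2 [1y] bond c/2=1/50: DF=(491141/500000 − 1/50·(0.970100))/(1+1/50) = 118/125 ≈ 0.944000
step 3 [1.5y] zero: DF = P = 4601/5000 ≈ 0.920200
step 4 [2y] zero: DF = P = 9011/10000 ≈ 0.901100
step 5 [2.5y] swap r/2=1469/45885: DF=(1 − 1469/45885·(0.970100+0.944000+0.920200+0.901100))/(1+1469/45885) = 8531/10000 ≈ 0.853100
step 6 [3y] zero: DF = P = 1037/1250 ≈ 0.829600
step 7 [3.5y] swap r/2=2174/62007: DF=(1 − 2174/62007·(0.970100+0.944000+0.920200+0.901100+0.853100+0.829600))/(1+2174/62007) = 3913/5000 ≈ 0.782600

1 1/2 9701/10000
2 1 118/125
3 3/2 4601/5000
4 2 9011/10000
5 5/2 8531/10000
6 3 1037/1250
7 7/2 3913/5000
DF(2.5y) = 8531/10000 ≈ 0.853100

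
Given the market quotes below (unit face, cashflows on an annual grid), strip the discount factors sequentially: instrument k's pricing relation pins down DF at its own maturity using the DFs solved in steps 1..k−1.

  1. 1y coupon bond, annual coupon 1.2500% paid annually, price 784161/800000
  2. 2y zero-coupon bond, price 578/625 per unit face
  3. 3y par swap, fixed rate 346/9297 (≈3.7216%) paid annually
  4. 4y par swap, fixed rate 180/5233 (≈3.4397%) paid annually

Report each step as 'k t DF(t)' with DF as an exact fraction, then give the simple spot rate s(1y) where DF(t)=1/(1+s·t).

1 1 9681/10000
2 2 578/625
3 3 4481/5000
4 4 437/500
s(1y) = (1/(9681/10000) − 1)/(1) = 319/9681 ≈ 3.2951%

step 1 [1y] bond c/1=1/80: DF=(784161/800000 − 1/80·(0))/(1+1/80) = 9681/10000 ≈ 0.968100
step 2 [2y] zero: DF = P = 578/625 ≈ 0.924800
step 3 [3y] swap r/1=346/9297: DF=(1 − 346/9297·(0.968100+0.924800))/(1+346/9297) = 4481/5000 ≈ 0.896200
step 4 [4y] swap r/1=180/5233: DF=(1 − 180/5233·(0.968100+0.924800+0.896200))/(1+180/5233) = 437/500 ≈ 0.874000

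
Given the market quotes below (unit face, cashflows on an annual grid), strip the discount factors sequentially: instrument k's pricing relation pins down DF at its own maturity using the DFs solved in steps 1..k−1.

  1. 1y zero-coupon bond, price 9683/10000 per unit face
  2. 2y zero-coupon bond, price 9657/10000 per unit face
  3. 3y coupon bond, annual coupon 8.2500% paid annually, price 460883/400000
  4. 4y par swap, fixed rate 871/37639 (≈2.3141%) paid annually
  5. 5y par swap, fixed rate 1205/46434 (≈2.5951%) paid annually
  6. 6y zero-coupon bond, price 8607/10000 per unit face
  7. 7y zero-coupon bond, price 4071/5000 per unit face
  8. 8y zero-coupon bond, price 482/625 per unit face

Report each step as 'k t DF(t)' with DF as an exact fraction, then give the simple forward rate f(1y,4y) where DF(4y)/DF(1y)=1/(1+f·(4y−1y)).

step 1 [1y] zero: DF = P = 9683/10000 ≈ 0.968300
step 2 [2y] zero: DF = P = 9657/10000 ≈ 0.965700
step 3 [3y] bond c/1=33/400: DF=(460883/400000 − 33/400·(0.968300+0.965700))/(1+33/400) = 917/1000 ≈ 0.917000
step 4 [4y] swap r/1=871/37639: DF=(1 − 871/37639·(0.968300+0.965700+0.917000))/(1+871/37639) = 9129/10000 ≈ 0.912900
step 5 [5y] swap r/1=1205/46434: DF=(1 − 1205/46434·(0.968300+0.965700+0.917000+0.912900))/(1+1205/46434) = 1759/2000 ≈ 0.879500
step 6 [6y] zero: DF = P = 8607/10000 ≈ 0.860700
step 7 [7y] zero: DF = P = 4071/5000 ≈ 0.814200
step 8 [8y] zero: DF = P = 482/625 ≈ 0.771200

1 1 9683/10000
2 2 9657/10000
3 3 917/1000
4 4 9129/10000
5 5 1759/2000
6 6 8607/10000
7 7 4071/5000
8 8 482/625
f(1y,4y) = ((9683/10000)/(9129/10000) − 1)/(3) = 554/27387 ≈ 2.0229%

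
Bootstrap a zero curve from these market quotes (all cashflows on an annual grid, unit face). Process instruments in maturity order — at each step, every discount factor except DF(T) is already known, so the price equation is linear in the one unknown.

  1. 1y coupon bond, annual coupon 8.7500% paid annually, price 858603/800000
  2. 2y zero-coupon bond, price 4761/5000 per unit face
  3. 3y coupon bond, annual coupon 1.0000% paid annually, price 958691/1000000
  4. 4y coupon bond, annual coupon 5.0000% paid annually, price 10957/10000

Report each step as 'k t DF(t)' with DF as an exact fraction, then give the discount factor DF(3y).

1 1 9869/10000
2 2 4761/5000
3 3 93/100
4 4 9069/10000
DF(3y) = 93/100 ≈ 0.930000

step 1 [1y] bond c/1=7/80: DF=(858603/800000 − 7/80·(0))/(1+7/80) = 9869/10000 ≈ 0.986900
step 2 [2y] zero: DF = P = 4761/5000 ≈ 0.952200
step 3 [3y] bond c/1=1/100: DF=(958691/1000000 − 1/100·(0.986900+0.952200))/(1+1/100) = 93/100 ≈ 0.930000
step 4 [4y] bond c/1=1/20: DF=(10957/10000 − 1/20·(0.986900+0.952200+0.930000))/(1+1/20) = 9069/10000 ≈ 0.906900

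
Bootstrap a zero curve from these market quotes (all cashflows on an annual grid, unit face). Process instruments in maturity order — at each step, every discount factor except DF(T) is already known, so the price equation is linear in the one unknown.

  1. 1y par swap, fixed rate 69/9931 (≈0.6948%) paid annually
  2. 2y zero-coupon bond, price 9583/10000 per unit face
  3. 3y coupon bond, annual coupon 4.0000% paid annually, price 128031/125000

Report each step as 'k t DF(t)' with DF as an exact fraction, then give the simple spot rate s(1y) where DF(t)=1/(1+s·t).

step 1 [1y] swap r/1=69/9931: DF=(1 − 69/9931·(0))/(1+69/9931) = 9931/10000 ≈ 0.993100
step 2 [2y] zero: DF = P = 9583/10000 ≈ 0.958300
step 3 [3y] bond c/1=1/25: DF=(128031/125000 − 1/25·(0.993100+0.958300))/(1+1/25) = 4549/5000 ≈ 0.909800

1 1 9931/10000
2 2 9583/10000
3 3 4549/5000
s(1y) = (1/(9931/10000) − 1)/(1) = 69/9931 ≈ 0.6948%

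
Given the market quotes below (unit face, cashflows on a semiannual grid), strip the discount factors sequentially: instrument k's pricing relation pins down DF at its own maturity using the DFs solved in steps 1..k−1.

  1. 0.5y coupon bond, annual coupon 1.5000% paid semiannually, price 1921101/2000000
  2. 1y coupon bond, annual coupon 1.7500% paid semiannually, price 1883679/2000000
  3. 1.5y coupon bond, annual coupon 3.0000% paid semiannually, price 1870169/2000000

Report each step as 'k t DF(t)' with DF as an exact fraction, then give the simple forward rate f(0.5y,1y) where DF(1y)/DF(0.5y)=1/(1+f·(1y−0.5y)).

step 1 [0.5y] bond c/2=3/400: DF=(1921101/2000000 − 3/400·(0))/(1+3/400) = 4767/5000 ≈ 0.953400
step 2 [1y] bond c/2=7/800: DF=(1883679/2000000 − 7/800·(0.953400))/(1+7/800) = 4627/5000 ≈ 0.925400
step 3 [1.5y] bond c/2=3/200: DF=(1870169/2000000 − 3/200·(0.953400+0.925400))/(1+3/200) = 1787/2000 ≈ 0.893500

1 1/2 4767/5000
2 1 4627/5000
3 3/2 1787/2000
f(0.5y,1y) = ((4767/5000)/(4627/5000) − 1)/(1/2) = 40/661 ≈ 6.0514%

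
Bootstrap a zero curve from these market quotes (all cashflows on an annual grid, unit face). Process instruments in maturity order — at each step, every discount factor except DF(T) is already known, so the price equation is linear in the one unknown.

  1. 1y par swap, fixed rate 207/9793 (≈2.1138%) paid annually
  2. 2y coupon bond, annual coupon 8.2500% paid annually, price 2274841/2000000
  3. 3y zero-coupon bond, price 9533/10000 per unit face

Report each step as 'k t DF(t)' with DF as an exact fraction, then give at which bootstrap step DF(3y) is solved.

step 1 [1y] swap r/1=207/9793: DF=(1 − 207/9793·(0))/(1+207/9793) = 9793/10000 ≈ 0.979300
step 2 [2y] bond c/1=33/400: DF=(2274841/2000000 − 33/400·(0.979300))/(1+33/400) = 9761/10000 ≈ 0.976100
step 3 [3y] zero: DF = P = 9533/10000 ≈ 0.953300

1 1 9793/10000
2 2 9761/10000
3 3 9533/10000
DF(3y) is solved at step 3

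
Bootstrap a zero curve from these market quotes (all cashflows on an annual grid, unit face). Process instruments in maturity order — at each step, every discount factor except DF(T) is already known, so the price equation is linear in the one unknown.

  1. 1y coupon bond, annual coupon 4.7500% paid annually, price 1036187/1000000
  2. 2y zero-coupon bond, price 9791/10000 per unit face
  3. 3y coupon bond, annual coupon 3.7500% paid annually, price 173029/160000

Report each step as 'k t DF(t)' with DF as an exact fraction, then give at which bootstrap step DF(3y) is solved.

step 1 [1y] bond c/1=19/400: DF=(1036187/1000000 − 19/400·(0))/(1+19/400) = 2473/2500 ≈ 0.989200
step 2 [2y] zero: DF = P = 9791/10000 ≈ 0.979100
step 3 [3y] bond c/1=3/80: DF=(173029/160000 − 3/80·(0.989200+0.979100))/(1+3/80) = 607/625 ≈ 0.971200

1 1 2473/2500
2 2 9791/10000
3 3 607/625
DF(3y) is solved at step 3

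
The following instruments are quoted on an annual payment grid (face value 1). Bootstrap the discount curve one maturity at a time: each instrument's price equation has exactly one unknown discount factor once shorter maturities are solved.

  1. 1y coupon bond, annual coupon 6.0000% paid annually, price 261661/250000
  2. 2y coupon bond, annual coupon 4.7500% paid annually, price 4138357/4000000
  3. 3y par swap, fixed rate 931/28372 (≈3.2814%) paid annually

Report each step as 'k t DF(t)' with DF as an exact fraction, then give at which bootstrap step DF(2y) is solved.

step 1 [1y] bond c/1=3/50: DF=(261661/250000 − 3/50·(0))/(1+3/50) = 4937/5000 ≈ 0.987400
step 2 [2y] bond c/1=19/400: DF=(4138357/4000000 − 19/400·(0.987400))/(1+19/400) = 9429/10000 ≈ 0.942900
step 3 [3y] swap r/1=931/28372: DF=(1 − 931/28372·(0.987400+0.942900))/(1+931/28372) = 9069/10000 ≈ 0.906900

1 1 4937/5000
2 2 9429/10000
3 3 9069/10000
DF(2y) is solved at step 2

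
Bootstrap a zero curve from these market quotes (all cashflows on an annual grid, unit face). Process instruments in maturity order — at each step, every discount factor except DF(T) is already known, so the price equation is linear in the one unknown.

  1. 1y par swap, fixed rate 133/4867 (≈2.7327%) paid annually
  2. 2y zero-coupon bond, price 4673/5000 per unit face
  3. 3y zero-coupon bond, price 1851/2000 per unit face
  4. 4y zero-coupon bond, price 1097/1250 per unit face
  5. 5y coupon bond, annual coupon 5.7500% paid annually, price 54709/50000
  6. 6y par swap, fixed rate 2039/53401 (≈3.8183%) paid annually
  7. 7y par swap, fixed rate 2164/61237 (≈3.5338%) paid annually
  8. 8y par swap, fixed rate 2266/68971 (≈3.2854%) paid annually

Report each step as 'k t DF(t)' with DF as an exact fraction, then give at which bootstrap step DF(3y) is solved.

1 1 4867/5000
2 2 4673/5000
3 3 1851/2000
4 4 1097/1250
5 5 8329/10000
6 6 7961/10000
7 7 1959/2500
8 8 3867/5000
DF(3y) is solved at step 3

step 1 [1y] swap r/1=133/4867: DF=(1 − 133/4867·(0))/(1+133/4867) = 4867/5000 ≈ 0.973400
step 2 [2y] zero: DF = P = 4673/5000 ≈ 0.934600
step 3 [3y] zero: DF = P = 1851/2000 ≈ 0.925500
step 4 [4y] zero: DF = P = 1097/1250 ≈ 0.877600
step 5 [5y] bond c/1=23/400: DF=(54709/50000 − 23/400·(0.973400+0.934600+0.925500+0.877600))/(1+23/400) = 8329/10000 ≈ 0.832900
step 6 [6y] swap r/1=2039/53401: DF=(1 − 2039/53401·(0.973400+0.934600+0.925500+0.877600+0.832900))/(1+2039/53401) = 7961/10000 ≈ 0.796100
step 7 [7y] swap r/1=2164/61237: DF=(1 − 2164/61237·(0.973400+0.934600+0.925500+0.877600+0.832900+0.796100))/(1+2164/61237) = 1959/2500 ≈ 0.783600
step 8 [8y] swap r/1=2266/68971: DF=(1 − 2266/68971·(0.973400+0.934600+0.925500+0.877600+0.832900+0.796100+0.783600))/(1+2266/68971) = 3867/5000 ≈ 0.773400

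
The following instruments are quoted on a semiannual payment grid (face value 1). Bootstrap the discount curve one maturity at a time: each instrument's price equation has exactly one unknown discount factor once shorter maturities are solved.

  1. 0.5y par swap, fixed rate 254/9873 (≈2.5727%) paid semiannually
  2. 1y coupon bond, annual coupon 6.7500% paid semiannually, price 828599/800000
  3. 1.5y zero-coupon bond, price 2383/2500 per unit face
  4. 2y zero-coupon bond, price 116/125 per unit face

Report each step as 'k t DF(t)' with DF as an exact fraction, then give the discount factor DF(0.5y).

1 1/2 9873/10000
2 1 9697/10000
3 3/2 2383/2500
4 2 116/125
DF(0.5y) = 9873/10000 ≈ 0.987300

step 1 [0.5y] swap r/2=127/9873: DF=(1 − 127/9873·(0))/(1+127/9873) = 9873/10000 ≈ 0.987300
step 2 [1y] bond c/2=27/800: DF=(828599/800000 − 27/800·(0.987300))/(1+27/800) = 9697/10000 ≈ 0.969700
step 3 [1.5y] zero: DF = P = 2383/2500 ≈ 0.953200
step 4 [2y] zero: DF = P = 116/125 ≈ 0.928000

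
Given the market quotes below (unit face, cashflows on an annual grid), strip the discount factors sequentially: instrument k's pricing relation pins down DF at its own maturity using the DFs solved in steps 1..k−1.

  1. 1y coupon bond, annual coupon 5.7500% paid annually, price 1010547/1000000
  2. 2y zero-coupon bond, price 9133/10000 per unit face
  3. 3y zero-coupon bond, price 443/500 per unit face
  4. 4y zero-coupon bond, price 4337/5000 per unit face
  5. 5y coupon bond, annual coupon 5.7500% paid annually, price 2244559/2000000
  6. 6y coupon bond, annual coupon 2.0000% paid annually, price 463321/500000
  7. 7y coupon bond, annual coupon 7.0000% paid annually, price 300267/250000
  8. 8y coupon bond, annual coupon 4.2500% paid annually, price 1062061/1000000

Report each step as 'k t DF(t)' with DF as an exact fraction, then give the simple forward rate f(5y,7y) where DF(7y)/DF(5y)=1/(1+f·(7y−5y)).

1 1 2389/2500
2 2 9133/10000
3 3 443/500
4 4 4337/5000
5 5 8643/10000
6 6 1641/2000
7 7 7753/10000
8 8 1927/2500
f(5y,7y) = ((8643/10000)/(7753/10000) − 1)/(2) = 445/7753 ≈ 5.7397%

step 1 [1y] bond c/1=23/400: DF=(1010547/1000000 − 23/400·(0))/(1+23/400) = 2389/2500 ≈ 0.955600
step 2 [2y] zero: DF = P = 9133/10000 ≈ 0.913300
step 3 [3y] zero: DF = P = 443/500 ≈ 0.886000
step 4 [4y] zero: DF = P = 4337/5000 ≈ 0.867400
step 5 [5y] bond c/1=23/400: DF=(2244559/2000000 − 23/400·(0.955600+0.913300+0.886000+0.867400))/(1+23/400) = 8643/10000 ≈ 0.864300
step 6 [6y] bond c/1=1/50: DF=(463321/500000 − 1/50·(0.955600+0.913300+0.886000+0.867400+0.864300))/(1+1/50) = 1641/2000 ≈ 0.820500
step 7 [7y] bond c/1=7/100: DF=(300267/250000 − 7/100·(0.955600+0.913300+0.886000+0.867400+0.864300+0.820500))/(1+7/100) = 7753/10000 ≈ 0.775300
step 8 [8y] bond c/1=17/400: DF=(1062061/1000000 − 17/400·(0.955600+0.913300+0.886000+0.867400+0.864300+0.820500+0.775300))/(1+17/400) = 1927/2500 ≈ 0.770800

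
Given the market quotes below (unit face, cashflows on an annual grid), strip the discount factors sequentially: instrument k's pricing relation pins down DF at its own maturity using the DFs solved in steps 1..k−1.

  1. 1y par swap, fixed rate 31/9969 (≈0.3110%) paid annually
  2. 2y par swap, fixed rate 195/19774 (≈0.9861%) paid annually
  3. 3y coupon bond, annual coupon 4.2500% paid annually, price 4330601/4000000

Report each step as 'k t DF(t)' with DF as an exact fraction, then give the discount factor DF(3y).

step 1 [1y] swap r/1=31/9969: DF=(1 − 31/9969·(0))/(1+31/9969) = 9969/10000 ≈ 0.996900
step 2 [2y] swap r/1=195/19774: DF=(1 − 195/19774·(0.996900))/(1+195/19774) = 1961/2000 ≈ 0.980500
step 3 [3y] bond c/1=17/400: DF=(4330601/4000000 − 17/400·(0.996900+0.980500))/(1+17/400) = 9579/10000 ≈ 0.957900

1 1 9969/10000
2 2 1961/2000
3 3 9579/10000
DF(3y) = 9579/10000 ≈ 0.957900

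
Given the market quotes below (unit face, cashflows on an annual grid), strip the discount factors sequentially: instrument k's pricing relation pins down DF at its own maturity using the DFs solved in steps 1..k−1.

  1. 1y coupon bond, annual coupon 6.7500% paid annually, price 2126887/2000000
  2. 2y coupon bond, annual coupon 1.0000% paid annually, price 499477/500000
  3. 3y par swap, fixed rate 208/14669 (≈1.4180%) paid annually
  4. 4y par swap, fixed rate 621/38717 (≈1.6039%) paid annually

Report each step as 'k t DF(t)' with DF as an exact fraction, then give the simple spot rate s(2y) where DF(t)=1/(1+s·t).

1 1 4981/5000
2 2 612/625
3 3 599/625
4 4 9379/10000
s(2y) = (1/(612/625) − 1)/(2) = 13/1224 ≈ 1.0621%

step 1 [1y] bond c/1=27/400: DF=(2126887/2000000 − 27/400·(0))/(1+27/400) = 4981/5000 ≈ 0.996200
step 2 [2y] bond c/1=1/100: DF=(499477/500000 − 1/100·(0.996200))/(1+1/100) = 612/625 ≈ 0.979200
step 3 [3y] swap r/1=208/14669: DF=(1 − 208/14669·(0.996200+0.979200))/(1+208/14669) = 599/625 ≈ 0.958400
step 4 [4y] swap r/1=621/38717: DF=(1 − 621/38717·(0.996200+0.979200+0.958400))/(1+621/38717) = 9379/10000 ≈ 0.937900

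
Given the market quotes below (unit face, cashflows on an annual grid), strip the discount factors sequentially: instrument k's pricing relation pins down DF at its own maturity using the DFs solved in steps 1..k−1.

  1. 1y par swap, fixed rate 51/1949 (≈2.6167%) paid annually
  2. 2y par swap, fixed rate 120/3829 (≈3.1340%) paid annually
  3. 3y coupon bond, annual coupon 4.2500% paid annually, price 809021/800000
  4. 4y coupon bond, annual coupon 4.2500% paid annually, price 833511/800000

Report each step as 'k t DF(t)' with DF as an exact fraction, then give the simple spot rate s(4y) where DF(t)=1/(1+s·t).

step 1 [1y] swap r/1=51/1949: DF=(1 − 51/1949·(0))/(1+51/1949) = 1949/2000 ≈ 0.974500
step 2 [2y] swap r/1=120/3829: DF=(1 − 120/3829·(0.974500))/(1+120/3829) = 47/50 ≈ 0.940000
step 3 [3y] bond c/1=17/400: DF=(809021/800000 − 17/400·(0.974500+0.940000))/(1+17/400) = 223/250 ≈ 0.892000
step 4 [4y] bond c/1=17/400: DF=(833511/800000 − 17/400·(0.974500+0.940000+0.892000))/(1+17/400) = 177/200 ≈ 0.885000

1 1 1949/2000
2 2 47/50
3 3 223/250
4 4 177/200
s(4y) = (1/(177/200) − 1)/(4) = 23/708 ≈ 3.2486%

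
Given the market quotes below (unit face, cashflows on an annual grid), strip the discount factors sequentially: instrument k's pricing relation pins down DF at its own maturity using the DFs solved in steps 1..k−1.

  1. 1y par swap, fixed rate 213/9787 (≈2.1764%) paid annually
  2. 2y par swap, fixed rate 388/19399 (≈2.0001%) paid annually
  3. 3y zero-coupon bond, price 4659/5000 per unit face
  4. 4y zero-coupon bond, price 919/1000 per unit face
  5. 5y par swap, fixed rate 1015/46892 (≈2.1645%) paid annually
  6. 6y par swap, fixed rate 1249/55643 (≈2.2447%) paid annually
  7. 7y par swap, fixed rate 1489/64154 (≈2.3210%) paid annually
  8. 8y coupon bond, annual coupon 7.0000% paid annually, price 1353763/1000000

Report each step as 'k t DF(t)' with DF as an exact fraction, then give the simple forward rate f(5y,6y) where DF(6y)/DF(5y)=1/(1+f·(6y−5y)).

step 1 [1y] swap r/1=213/9787: DF=(1 − 213/9787·(0))/(1+213/9787) = 9787/10000 ≈ 0.978700
step 2 [2y] swap r/1=388/19399: DF=(1 − 388/19399·(0.978700))/(1+388/19399) = 2403/2500 ≈ 0.961200
step 3 [3y] zero: DF = P = 4659/5000 ≈ 0.931800
step 4 [4y] zero: DF = P = 919/1000 ≈ 0.919000
step 5 [5y] swap r/1=1015/46892: DF=(1 − 1015/46892·(0.978700+0.961200+0.931800+0.919000))/(1+1015/46892) = 1797/2000 ≈ 0.898500
step 6 [6y] swap r/1=1249/55643: DF=(1 − 1249/55643·(0.978700+0.961200+0.931800+0.919000+0.898500))/(1+1249/55643) = 8751/10000 ≈ 0.875100
step 7 [7y] swap r/1=1489/64154: DF=(1 − 1489/64154·(0.978700+0.961200+0.931800+0.919000+0.898500+0.875100))/(1+1489/64154) = 8511/10000 ≈ 0.851100
step 8 [8y] bond c/1=7/100: DF=(1353763/1000000 − 7/100·(0.978700+0.961200+0.931800+0.919000+0.898500+0.875100+0.851100))/(1+7/100) = 1691/2000 ≈ 0.845500

1 1 9787/10000
2 2 2403/2500
3 3 4659/5000
4 4 919/1000
5 5 1797/2000
6 6 8751/10000
7 7 8511/10000
8 8 1691/2000
f(5y,6y) = ((1797/2000)/(8751/10000) − 1)/(1) = 78/2917 ≈ 2.6740%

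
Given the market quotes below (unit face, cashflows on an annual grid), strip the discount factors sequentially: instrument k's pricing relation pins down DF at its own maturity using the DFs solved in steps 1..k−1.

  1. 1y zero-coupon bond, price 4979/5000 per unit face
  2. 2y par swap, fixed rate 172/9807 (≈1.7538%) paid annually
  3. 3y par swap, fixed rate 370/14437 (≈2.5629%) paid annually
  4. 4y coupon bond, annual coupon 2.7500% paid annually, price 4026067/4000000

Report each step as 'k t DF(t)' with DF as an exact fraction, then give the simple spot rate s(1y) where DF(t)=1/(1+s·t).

1 1 4979/5000
2 2 1207/1250
3 3 463/500
4 4 9023/10000
s(1y) = (1/(4979/5000) − 1)/(1) = 21/4979 ≈ 0.4218%

step 1 [1y] zero: DF = P = 4979/5000 ≈ 0.995800
step 2 [2y] swap r/1=172/9807: DF=(1 − 172/9807·(0.995800))/(1+172/9807) = 1207/1250 ≈ 0.965600
step 3 [3y] swap r/1=370/14437: DF=(1 − 370/14437·(0.995800+0.965600))/(1+370/14437) = 463/500 ≈ 0.926000
step 4 [4y] bond c/1=11/400: DF=(4026067/4000000 − 11/400·(0.995800+0.965600+0.926000))/(1+11/400) = 9023/10000 ≈ 0.902300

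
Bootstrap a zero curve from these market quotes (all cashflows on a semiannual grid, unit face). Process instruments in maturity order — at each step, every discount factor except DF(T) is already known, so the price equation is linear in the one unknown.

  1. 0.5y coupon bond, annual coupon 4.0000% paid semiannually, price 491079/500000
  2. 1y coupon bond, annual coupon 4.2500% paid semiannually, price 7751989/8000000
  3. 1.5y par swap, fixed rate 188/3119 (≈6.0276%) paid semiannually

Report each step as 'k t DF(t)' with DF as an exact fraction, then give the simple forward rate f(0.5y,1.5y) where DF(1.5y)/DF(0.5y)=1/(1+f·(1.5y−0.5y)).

1 1/2 9629/10000
2 1 1161/1250
3 3/2 4577/5000
f(0.5y,1.5y) = ((9629/10000)/(4577/5000) − 1)/(1) = 475/9154 ≈ 5.1890%

step 1 [0.5y] bond c/2=1/50: DF=(491079/500000 − 1/50·(0))/(1+1/50) = 9629/10000 ≈ 0.962900
step 2 [1y] bond c/2=17/800: DF=(7751989/8000000 − 17/800·(0.962900))/(1+17/800) = 1161/1250 ≈ 0.928800
step 3 [1.5y] swap r/2=94/3119: DF=(1 − 94/3119·(0.962900+0.928800))/(1+94/3119) = 4577/5000 ≈ 0.915400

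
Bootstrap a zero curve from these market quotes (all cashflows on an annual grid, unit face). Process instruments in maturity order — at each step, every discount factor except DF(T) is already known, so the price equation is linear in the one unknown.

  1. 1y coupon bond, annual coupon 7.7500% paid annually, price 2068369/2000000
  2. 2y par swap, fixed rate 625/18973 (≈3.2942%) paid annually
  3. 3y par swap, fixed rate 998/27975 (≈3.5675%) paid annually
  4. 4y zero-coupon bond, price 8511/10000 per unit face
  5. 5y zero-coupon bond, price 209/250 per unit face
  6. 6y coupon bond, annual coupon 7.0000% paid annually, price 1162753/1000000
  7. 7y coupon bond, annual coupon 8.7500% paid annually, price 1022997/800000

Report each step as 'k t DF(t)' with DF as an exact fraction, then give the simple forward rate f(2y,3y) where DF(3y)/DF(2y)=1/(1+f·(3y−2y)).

step 1 [1y] bond c/1=31/400: DF=(2068369/2000000 − 31/400·(0))/(1+31/400) = 4799/5000 ≈ 0.959800
step 2 [2y] swap r/1=625/18973: DF=(1 − 625/18973·(0.959800))/(1+625/18973) = 15/16 ≈ 0.937500
step 3 [3y] swap r/1=998/27975: DF=(1 − 998/27975·(0.959800+0.937500))/(1+998/27975) = 4501/5000 ≈ 0.900200
step 4 [4y] zero: DF = P = 8511/10000 ≈ 0.851100
step 5 [5y] zero: DF = P = 209/250 ≈ 0.836000
step 6 [6y] bond c/1=7/100: DF=(1162753/1000000 − 7/100·(0.959800+0.937500+0.900200+0.851100+0.836000))/(1+7/100) = 7933/10000 ≈ 0.793300
step 7 [7y] bond c/1=7/80: DF=(1022997/800000 − 7/80·(0.959800+0.937500+0.900200+0.851100+0.836000+0.793300))/(1+7/80) = 939/1250 ≈ 0.751200

1 1 4799/5000
2 2 15/16
3 3 4501/5000
4 4 8511/10000
5 5 209/250
6 6 7933/10000
7 7 939/1250
f(2y,3y) = ((15/16)/(4501/5000) − 1)/(1) = 373/9002 ≈ 4.1435%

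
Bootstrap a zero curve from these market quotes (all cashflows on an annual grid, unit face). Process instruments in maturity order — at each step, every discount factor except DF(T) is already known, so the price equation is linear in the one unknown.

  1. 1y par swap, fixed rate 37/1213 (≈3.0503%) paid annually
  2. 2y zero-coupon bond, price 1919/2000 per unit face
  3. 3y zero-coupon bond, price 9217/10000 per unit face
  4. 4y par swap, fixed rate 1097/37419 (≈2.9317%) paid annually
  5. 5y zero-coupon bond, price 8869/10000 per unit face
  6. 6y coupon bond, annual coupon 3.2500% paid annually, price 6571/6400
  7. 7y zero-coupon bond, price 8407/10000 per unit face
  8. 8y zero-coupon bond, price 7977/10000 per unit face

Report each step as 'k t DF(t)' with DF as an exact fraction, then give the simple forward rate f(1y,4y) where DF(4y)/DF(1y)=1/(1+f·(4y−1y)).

step 1 [1y] swap r/1=37/1213: DF=(1 − 37/1213·(0))/(1+37/1213) = 1213/1250 ≈ 0.970400
step 2 [2y] zero: DF = P = 1919/2000 ≈ 0.959500
step 3 [3y] zero: DF = P = 9217/10000 ≈ 0.921700
step 4 [4y] swap r/1=1097/37419: DF=(1 − 1097/37419·(0.970400+0.959500+0.921700))/(1+1097/37419) = 8903/10000 ≈ 0.890300
step 5 [5y] zero: DF = P = 8869/10000 ≈ 0.886900
step 6 [6y] bond c/1=13/400: DF=(6571/6400 − 13/400·(0.970400+0.959500+0.921700+0.890300+0.886900))/(1+13/400) = 8487/10000 ≈ 0.848700
step 7 [7y] zero: DF = P = 8407/10000 ≈ 0.840700
step 8 [8y] zero: DF = P = 7977/10000 ≈ 0.797700

1 1 1213/1250
2 2 1919/2000
3 3 9217/10000
4 4 8903/10000
5 5 8869/10000
6 6 8487/10000
7 7 8407/10000
8 8 7977/10000
f(1y,4y) = ((1213/1250)/(8903/10000) − 1)/(3) = 267/8903 ≈ 2.9990%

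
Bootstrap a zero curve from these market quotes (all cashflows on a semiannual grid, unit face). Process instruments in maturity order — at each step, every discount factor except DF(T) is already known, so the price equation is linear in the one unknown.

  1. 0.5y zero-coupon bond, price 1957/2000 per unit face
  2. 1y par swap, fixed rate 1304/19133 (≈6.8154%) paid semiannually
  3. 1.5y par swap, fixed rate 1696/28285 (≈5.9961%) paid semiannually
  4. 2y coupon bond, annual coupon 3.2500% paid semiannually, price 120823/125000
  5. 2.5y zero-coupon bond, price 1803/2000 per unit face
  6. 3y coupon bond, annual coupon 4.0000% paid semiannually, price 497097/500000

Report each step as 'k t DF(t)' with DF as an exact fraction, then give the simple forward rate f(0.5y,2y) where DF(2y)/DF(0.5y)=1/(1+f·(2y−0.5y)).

1 1/2 1957/2000
2 1 2337/2500
3 3/2 572/625
4 2 9059/10000
5 5/2 1803/2000
6 3 4419/5000
f(0.5y,2y) = ((1957/2000)/(9059/10000) − 1)/(3/2) = 484/9059 ≈ 5.3428%

step 1 [0.5y] zero: DF = P = 1957/2000 ≈ 0.978500
step 2 [1y] swap r/2=652/19133: DF=(1 − 652/19133·(0.978500))/(1+652/19133) = 2337/2500 ≈ 0.934800
step 3 [1.5y] swap r/2=848/28285: DF=(1 − 848/28285·(0.978500+0.934800))/(1+848/28285) = 572/625 ≈ 0.915200
step 4 [2y] bond c/2=13/800: DF=(120823/125000 − 13/800·(0.978500+0.934800+0.915200))/(1+13/800) = 9059/10000 ≈ 0.905900
step 5 [2.5y] zero: DF = P = 1803/2000 ≈ 0.901500
step 6 [3y] bond c/2=1/50: DF=(497097/500000 − 1/50·(0.978500+0.934800+0.915200+0.905900+0.901500))/(1+1/50) = 4419/5000 ≈ 0.883800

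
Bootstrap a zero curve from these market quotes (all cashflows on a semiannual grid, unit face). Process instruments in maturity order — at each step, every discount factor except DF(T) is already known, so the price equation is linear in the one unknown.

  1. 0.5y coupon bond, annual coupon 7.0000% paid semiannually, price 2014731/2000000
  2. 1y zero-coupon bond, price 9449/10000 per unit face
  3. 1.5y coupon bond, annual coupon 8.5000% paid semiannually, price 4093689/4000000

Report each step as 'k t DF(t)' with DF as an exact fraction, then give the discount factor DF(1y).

1 1/2 9733/10000
2 1 9449/10000
3 3/2 1807/2000
DF(1y) = 9449/10000 ≈ 0.944900

step 1 [0.5y] bond c/2=7/200: DF=(2014731/2000000 − 7/200·(0))/(1+7/200) = 9733/10000 ≈ 0.973300
step 2 [1y] zero: DF = P = 9449/10000 ≈ 0.944900
step 3 [1.5y] bond c/2=17/400: DF=(4093689/4000000 − 17/400·(0.973300+0.944900))/(1+17/400) = 1807/2000 ≈ 0.903500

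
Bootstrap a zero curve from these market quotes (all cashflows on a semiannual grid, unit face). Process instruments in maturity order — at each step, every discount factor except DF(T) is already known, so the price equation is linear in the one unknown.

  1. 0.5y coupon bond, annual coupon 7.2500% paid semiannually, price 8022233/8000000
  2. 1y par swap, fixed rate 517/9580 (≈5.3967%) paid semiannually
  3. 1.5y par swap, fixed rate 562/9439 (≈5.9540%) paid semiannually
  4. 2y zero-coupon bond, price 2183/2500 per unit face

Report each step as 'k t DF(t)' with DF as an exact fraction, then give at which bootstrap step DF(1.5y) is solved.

step 1 [0.5y] bond c/2=29/800: DF=(8022233/8000000 − 29/800·(0))/(1+29/800) = 9677/10000 ≈ 0.967700
step 2 [1y] swap r/2=517/19160: DF=(1 − 517/19160·(0.967700))/(1+517/19160) = 9483/10000 ≈ 0.948300
step 3 [1.5y] swap r/2=281/9439: DF=(1 − 281/9439·(0.967700+0.948300))/(1+281/9439) = 9157/10000 ≈ 0.915700
step 4 [2y] zero: DF = P = 2183/2500 ≈ 0.873200

1 1/2 9677/10000
2 1 9483/10000
3 3/2 9157/10000
4 2 2183/2500
DF(1.5y) is solved at step 3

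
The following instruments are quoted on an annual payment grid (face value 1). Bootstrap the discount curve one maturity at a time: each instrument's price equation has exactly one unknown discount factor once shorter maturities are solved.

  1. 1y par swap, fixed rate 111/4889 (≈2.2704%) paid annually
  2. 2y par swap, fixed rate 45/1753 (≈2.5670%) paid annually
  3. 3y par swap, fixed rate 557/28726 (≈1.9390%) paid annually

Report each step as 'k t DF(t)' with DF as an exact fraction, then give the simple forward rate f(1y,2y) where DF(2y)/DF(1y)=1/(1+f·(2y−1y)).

step 1 [1y] swap r/1=111/4889: DF=(1 − 111/4889·(0))/(1+111/4889) = 4889/5000 ≈ 0.977800
step 2 [2y] swap r/1=45/1753: DF=(1 − 45/1753·(0.977800))/(1+45/1753) = 1901/2000 ≈ 0.950500
step 3 [3y] swap r/1=557/28726: DF=(1 − 557/28726·(0.977800+0.950500))/(1+557/28726) = 9443/10000 ≈ 0.944300

1 1 4889/5000
2 2 1901/2000
3 3 9443/10000
f(1y,2y) = ((4889/5000)/(1901/2000) − 1)/(1) = 273/9505 ≈ 2.8722%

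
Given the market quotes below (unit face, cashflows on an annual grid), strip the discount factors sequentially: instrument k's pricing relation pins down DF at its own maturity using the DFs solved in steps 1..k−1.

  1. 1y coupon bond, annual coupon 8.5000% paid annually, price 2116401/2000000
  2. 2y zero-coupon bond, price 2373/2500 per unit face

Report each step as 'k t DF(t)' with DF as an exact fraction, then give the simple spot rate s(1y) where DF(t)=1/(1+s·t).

1 1 9753/10000
2 2 2373/2500
s(1y) = (1/(9753/10000) − 1)/(1) = 247/9753 ≈ 2.5326%

step 1 [1y] bond c/1=17/200: DF=(2116401/2000000 − 17/200·(0))/(1+17/200) = 9753/10000 ≈ 0.975300
step 2 [2y] zero: DF = P = 2373/2500 ≈ 0.949200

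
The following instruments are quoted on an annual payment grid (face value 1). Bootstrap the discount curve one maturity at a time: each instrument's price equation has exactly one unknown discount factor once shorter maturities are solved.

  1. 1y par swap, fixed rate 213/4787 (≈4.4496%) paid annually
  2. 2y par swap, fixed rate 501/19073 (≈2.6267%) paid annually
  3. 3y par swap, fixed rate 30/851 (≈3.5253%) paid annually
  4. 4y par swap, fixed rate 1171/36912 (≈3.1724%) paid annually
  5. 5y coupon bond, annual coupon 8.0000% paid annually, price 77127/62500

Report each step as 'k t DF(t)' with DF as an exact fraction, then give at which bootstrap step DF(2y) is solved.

step 1 [1y] swap r/1=213/4787: DF=(1 − 213/4787·(0))/(1+213/4787) = 4787/5000 ≈ 0.957400
step 2 [2y] swap r/1=501/19073: DF=(1 − 501/19073·(0.957400))/(1+501/19073) = 9499/10000 ≈ 0.949900
step 3 [3y] swap r/1=30/851: DF=(1 − 30/851·(0.957400+0.949900))/(1+30/851) = 901/1000 ≈ 0.901000
step 4 [4y] swap r/1=1171/36912: DF=(1 − 1171/36912·(0.957400+0.949900+0.901000))/(1+1171/36912) = 8829/10000 ≈ 0.882900
step 5 [5y] bond c/1=2/25: DF=(77127/62500 − 2/25·(0.957400+0.949900+0.901000+0.882900))/(1+2/25) = 2173/2500 ≈ 0.869200

1 1 4787/5000
2 2 9499/10000
3 3 901/1000
4 4 8829/10000
5 5 2173/2500
DF(2y) is solved at step 2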